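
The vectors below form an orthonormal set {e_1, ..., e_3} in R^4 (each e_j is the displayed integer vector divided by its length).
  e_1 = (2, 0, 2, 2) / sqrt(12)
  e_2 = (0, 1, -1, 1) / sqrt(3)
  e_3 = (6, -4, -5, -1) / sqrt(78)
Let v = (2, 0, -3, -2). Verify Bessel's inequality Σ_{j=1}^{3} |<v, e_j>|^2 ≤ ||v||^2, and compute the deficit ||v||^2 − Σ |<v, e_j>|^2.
Σ |<v, e_j>|^2 = 367/26; ||v||^2 = 17; deficit = 75/26

Write each e_j = u_j / sqrt(<u_j, u_j>) where u_j is the displayed integer vector. Then <v, e_j> = <v, u_j> / sqrt(<u_j, u_j>), so |<v, e_j>|^2 = <v, u_j>^2 / <u_j, u_j>.
Coefficients: <v, e_1> = -6/sqrt(12), <v, e_2> = 1/sqrt(3), <v, e_3> = 29/sqrt(78).
Square and sum: Σ |<v, e_j>|^2 = 367/26.
Compute ||v||^2 = v·v = 17.
Deficit = 17 − 367/26 = 75/26 ≥ 0, confirming Bessel's inequality. (The deficit equals ||v − Σ <v,e_j> e_j||^2, the squared distance from v to span{e_j}.)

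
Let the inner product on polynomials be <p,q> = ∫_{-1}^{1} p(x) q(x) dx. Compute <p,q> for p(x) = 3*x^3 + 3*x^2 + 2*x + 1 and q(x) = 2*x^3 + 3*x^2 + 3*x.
<p,q> = 578/35

Expand the product: p(x)·q(x) = 6*x^6 + 15*x^5 + 22*x^4 + 17*x^3 + 9*x^2 + 3*x.
∫_{-1}^{1} of each monomial x^k gives [2/(k+1) if k even, 0 if k odd]. Integrating term-by-term (or equivalently evaluating the antiderivative F(x) = 6*x^7/7 + 5*x^6/2 + 22*x^5/5 + 17*x^4/4 + 3*x^3 + 3*x^2/2 at the endpoints):
  F(1) − F(−1) = 2311/140 − (-1/140) = 578/35.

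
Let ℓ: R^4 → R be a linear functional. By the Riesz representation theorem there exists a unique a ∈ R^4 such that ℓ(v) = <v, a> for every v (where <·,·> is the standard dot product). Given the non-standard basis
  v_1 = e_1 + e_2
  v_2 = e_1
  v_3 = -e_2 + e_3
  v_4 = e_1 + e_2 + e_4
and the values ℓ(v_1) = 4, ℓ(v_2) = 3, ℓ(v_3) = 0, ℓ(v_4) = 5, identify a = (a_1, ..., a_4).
a = (3, 1, 1, 1)

Write a = (a_1, ..., a_4) in the standard basis. For each basis vector v_i, ℓ(v_i) = <v_i, a> is a linear equation in the a_j's. Collect the n equations into a matrix system V a = ℓ, where row i of V is v_i (expressed in the standard basis). Since V is invertible (lower-triangular with 1s on the diagonal, up to permutation), solve by back-substitution:
  V =
[[1, 1, 0, 0],
 [1, 0, 0, 0],
 [0, -1, 1, 0],
 [1, 1, 0, 1]]
  V a = (4, 3, 0, 5)
Solving gives a = (3, 1, 1, 1).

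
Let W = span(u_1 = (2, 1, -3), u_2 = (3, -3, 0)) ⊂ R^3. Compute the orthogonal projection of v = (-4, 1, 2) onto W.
proj_W(v) = (-11/3, 4/3, 7/3)

Set up U = [u_1 | ... | u_2] ∈ R^(3×2). The projector onto W = col(U) is P = U (U^T U)^(-1) U^T.
Compute U^T U =
  [14, 3]
  [3, 18],
and U^T v = (-13, -15).
Solve U^T U · c = U^T v for the coefficients: c = (-7/9, -19/27). The projection is proj_W(v) = U c.
Check: (v - proj_W(v)) · u_1 = 0  (should be 0).
Check: (v - proj_W(v)) · u_2 = 0  (should be 0).
Result: proj_W(v) = (-11/3, 4/3, 7/3).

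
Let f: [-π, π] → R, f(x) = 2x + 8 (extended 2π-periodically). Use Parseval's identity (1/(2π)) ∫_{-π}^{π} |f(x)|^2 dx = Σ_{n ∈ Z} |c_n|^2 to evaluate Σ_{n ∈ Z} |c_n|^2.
Σ |c_n|^2 = 4π^2/3 + 64

Expand and integrate term by term over [-π, π]:
  ∫ (2x)^2 dx = 4·(2π^3/3); ∫ 2·2·(8)·x dx = 0 (odd integrand); ∫ 8^2 dx = 64·2π.
So (1/(2π)) ∫_{-π}^{π} (2x + 8)^2 dx = 4π^2/3 + 64 = 4π^2/3 + 64.
Parseval ⇒ Σ |c_n|^2 = 4π^2/3 + 64.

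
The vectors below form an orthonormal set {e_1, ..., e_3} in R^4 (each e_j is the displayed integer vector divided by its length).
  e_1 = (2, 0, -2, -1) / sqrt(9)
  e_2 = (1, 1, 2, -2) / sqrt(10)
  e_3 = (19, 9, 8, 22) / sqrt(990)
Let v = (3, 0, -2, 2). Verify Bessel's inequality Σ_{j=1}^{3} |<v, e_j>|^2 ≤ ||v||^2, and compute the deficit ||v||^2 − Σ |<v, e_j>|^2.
Σ |<v, e_j>|^2 = 186/11; ||v||^2 = 17; deficit = 1/11

Write each e_j = u_j / sqrt(<u_j, u_j>) where u_j is the displayed integer vector. Then <v, e_j> = <v, u_j> / sqrt(<u_j, u_j>), so |<v, e_j>|^2 = <v, u_j>^2 / <u_j, u_j>.
Coefficients: <v, e_1> = 8/sqrt(9), <v, e_2> = -5/sqrt(10), <v, e_3> = 85/sqrt(990).
Square and sum: Σ |<v, e_j>|^2 = 186/11.
Compute ||v||^2 = v·v = 17.
Deficit = 17 − 186/11 = 1/11 ≥ 0, confirming Bessel's inequality. (The deficit equals ||v − Σ <v,e_j> e_j||^2, the squared distance from v to span{e_j}.)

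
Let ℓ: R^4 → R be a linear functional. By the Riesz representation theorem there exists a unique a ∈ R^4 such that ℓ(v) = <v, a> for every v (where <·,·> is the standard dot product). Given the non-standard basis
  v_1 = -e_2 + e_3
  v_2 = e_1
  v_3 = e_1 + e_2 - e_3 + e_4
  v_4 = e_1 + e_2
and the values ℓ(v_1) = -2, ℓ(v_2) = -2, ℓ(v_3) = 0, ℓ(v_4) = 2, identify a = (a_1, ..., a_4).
a = (-2, 4, 2, 0)

Write a = (a_1, ..., a_4) in the standard basis. For each basis vector v_i, ℓ(v_i) = <v_i, a> is a linear equation in the a_j's. Collect the n equations into a matrix system V a = ℓ, where row i of V is v_i (expressed in the standard basis). Since V is invertible (lower-triangular with 1s on the diagonal, up to permutation), solve by back-substitution:
  V =
[[0, -1, 1, 0],
 [1, 0, 0, 0],
 [1, 1, -1, 1],
 [1, 1, 0, 0]]
  V a = (-2, -2, 0, 2)
Solving gives a = (-2, 4, 2, 0).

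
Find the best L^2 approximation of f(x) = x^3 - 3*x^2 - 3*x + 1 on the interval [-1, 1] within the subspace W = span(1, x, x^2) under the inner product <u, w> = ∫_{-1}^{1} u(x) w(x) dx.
g(x) = -3*x^2 - 12*x/5 + 1

The best approximation g ∈ W is the orthogonal projection of f onto W. Writing g = a_0 + a_1 x + a_2 x^2, the coefficients solve the normal equations G · a = b where
  G_{ij} = <φ_i, φ_j> and b_i = <f, φ_i>, with φ_0 = 1, φ_1 = x, φ_2 = x^2.
G =
  [2, 0, 2/3]
  [0, 2/3, 0]
  [2/3, 0, 2/5],
b = (0, -8/5, -8/15).
Solving gives a_0 = 1, a_1 = -12/5, a_2 = -3, so
  g(x) = -3*x^2 - 12*x/5 + 1.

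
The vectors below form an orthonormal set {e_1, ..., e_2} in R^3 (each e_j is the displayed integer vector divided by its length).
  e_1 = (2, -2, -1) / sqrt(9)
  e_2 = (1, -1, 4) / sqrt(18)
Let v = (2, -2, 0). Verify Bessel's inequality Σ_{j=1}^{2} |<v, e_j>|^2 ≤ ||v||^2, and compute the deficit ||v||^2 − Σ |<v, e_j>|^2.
Σ |<v, e_j>|^2 = 8; ||v||^2 = 8; deficit = 0

Write each e_j = u_j / sqrt(<u_j, u_j>) where u_j is the displayed integer vector. Then <v, e_j> = <v, u_j> / sqrt(<u_j, u_j>), so |<v, e_j>|^2 = <v, u_j>^2 / <u_j, u_j>.
Coefficients: <v, e_1> = 8/sqrt(9), <v, e_2> = 4/sqrt(18).
Square and sum: Σ |<v, e_j>|^2 = 8.
Compute ||v||^2 = v·v = 8.
Deficit = 8 − 8 = 0 ≥ 0, confirming Bessel's inequality. (The deficit equals ||v − Σ <v,e_j> e_j||^2, the squared distance from v to span{e_j}.)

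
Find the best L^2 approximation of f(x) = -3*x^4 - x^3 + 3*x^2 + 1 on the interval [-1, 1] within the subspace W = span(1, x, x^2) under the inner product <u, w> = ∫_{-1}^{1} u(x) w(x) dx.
g(x) = 3*x^2/7 - 3*x/5 + 44/35

The best approximation g ∈ W is the orthogonal projection of f onto W. Writing g = a_0 + a_1 x + a_2 x^2, the coefficients solve the normal equations G · a = b where
  G_{ij} = <φ_i, φ_j> and b_i = <f, φ_i>, with φ_0 = 1, φ_1 = x, φ_2 = x^2.
G =
  [2, 0, 2/3]
  [0, 2/3, 0]
  [2/3, 0, 2/5],
b = (14/5, -2/5, 106/105).
Solving gives a_0 = 44/35, a_1 = -3/5, a_2 = 3/7, so
  g(x) = 3*x^2/7 - 3*x/5 + 44/35.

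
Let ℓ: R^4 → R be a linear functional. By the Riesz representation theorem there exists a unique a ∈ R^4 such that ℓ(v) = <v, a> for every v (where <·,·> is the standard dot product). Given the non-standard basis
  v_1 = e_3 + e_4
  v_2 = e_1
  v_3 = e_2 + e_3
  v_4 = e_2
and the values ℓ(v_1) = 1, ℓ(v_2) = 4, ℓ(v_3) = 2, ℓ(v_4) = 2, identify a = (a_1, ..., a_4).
a = (4, 2, 0, 1)

Write a = (a_1, ..., a_4) in the standard basis. For each basis vector v_i, ℓ(v_i) = <v_i, a> is a linear equation in the a_j's. Collect the n equations into a matrix system V a = ℓ, where row i of V is v_i (expressed in the standard basis). Since V is invertible (lower-triangular with 1s on the diagonal, up to permutation), solve by back-substitution:
  V =
[[0, 0, 1, 1],
 [1, 0, 0, 0],
 [0, 1, 1, 0],
 [0, 1, 0, 0]]
  V a = (1, 4, 2, 2)
Solving gives a = (4, 2, 0, 1).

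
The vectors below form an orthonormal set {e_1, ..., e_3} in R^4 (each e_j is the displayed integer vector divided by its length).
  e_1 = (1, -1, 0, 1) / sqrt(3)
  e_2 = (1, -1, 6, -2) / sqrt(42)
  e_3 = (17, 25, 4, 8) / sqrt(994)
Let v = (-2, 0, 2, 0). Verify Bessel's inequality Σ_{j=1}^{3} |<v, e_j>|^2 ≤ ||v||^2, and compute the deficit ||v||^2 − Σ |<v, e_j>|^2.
Σ |<v, e_j>|^2 = 312/71; ||v||^2 = 8; deficit = 256/71

Write each e_j = u_j / sqrt(<u_j, u_j>) where u_j is the displayed integer vector. Then <v, e_j> = <v, u_j> / sqrt(<u_j, u_j>), so |<v, e_j>|^2 = <v, u_j>^2 / <u_j, u_j>.
Coefficients: <v, e_1> = -2/sqrt(3), <v, e_2> = 10/sqrt(42), <v, e_3> = -26/sqrt(994).
Square and sum: Σ |<v, e_j>|^2 = 312/71.
Compute ||v||^2 = v·v = 8.
Deficit = 8 − 312/71 = 256/71 ≥ 0, confirming Bessel's inequality. (The deficit equals ||v − Σ <v,e_j> e_j||^2, the squared distance from v to span{e_j}.)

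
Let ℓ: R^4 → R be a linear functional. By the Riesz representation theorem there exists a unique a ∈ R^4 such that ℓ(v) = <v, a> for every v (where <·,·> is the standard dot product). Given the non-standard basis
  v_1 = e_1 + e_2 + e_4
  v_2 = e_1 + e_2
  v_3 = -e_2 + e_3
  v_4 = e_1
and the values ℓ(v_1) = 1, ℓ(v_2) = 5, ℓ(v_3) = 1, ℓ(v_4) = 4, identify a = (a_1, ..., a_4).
a = (4, 1, 2, -4)

Write a = (a_1, ..., a_4) in the standard basis. For each basis vector v_i, ℓ(v_i) = <v_i, a> is a linear equation in the a_j's. Collect the n equations into a matrix system V a = ℓ, where row i of V is v_i (expressed in the standard basis). Since V is invertible (lower-triangular with 1s on the diagonal, up to permutation), solve by back-substitution:
  V =
[[1, 1, 0, 1],
 [1, 1, 0, 0],
 [0, -1, 1, 0],
 [1, 0, 0, 0]]
  V a = (1, 5, 1, 4)
Solving gives a = (4, 1, 2, -4).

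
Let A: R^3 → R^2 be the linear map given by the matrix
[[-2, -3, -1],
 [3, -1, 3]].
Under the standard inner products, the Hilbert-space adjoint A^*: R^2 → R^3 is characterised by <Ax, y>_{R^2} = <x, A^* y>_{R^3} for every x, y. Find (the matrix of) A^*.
A^* = A^T =
[[-2, 3],
 [-3, -1],
 [-1, 3]]

For real matrices with standard dot products, the defining identity <Ax, y> = <x, A^* y> gives (Ax)^T y = x^T (A^*) y, i.e. x^T A^T y = x^T (A^*) y. Since this holds for all x, y, we must have A^* = A^T. Therefore
A^* =
[[-2, 3],
 [-3, -1],
 [-1, 3]].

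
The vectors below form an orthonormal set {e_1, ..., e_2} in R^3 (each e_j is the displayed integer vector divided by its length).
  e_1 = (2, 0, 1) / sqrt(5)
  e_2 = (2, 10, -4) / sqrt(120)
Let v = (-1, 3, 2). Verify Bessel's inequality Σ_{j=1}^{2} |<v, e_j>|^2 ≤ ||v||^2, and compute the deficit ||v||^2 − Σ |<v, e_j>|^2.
Σ |<v, e_j>|^2 = 10/3; ||v||^2 = 14; deficit = 32/3

Write each e_j = u_j / sqrt(<u_j, u_j>) where u_j is the displayed integer vector. Then <v, e_j> = <v, u_j> / sqrt(<u_j, u_j>), so |<v, e_j>|^2 = <v, u_j>^2 / <u_j, u_j>.
Coefficients: <v, e_1> = 0/sqrt(5), <v, e_2> = 20/sqrt(120).
Square and sum: Σ |<v, e_j>|^2 = 10/3.
Compute ||v||^2 = v·v = 14.
Deficit = 14 − 10/3 = 32/3 ≥ 0, confirming Bessel's inequality. (The deficit equals ||v − Σ <v,e_j> e_j||^2, the squared distance from v to span{e_j}.)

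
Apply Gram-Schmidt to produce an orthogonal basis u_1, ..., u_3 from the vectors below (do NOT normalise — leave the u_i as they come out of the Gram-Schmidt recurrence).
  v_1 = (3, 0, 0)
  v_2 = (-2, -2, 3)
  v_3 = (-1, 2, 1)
Orthogonal basis:
  u_1 = (3, 0, 0)
  u_2 = (0, -2, 3)
  u_3 = (0, 24/13, 16/13)

Apply the Gram-Schmidt recurrence
  u_1 = v_1
  u_i = v_i − Σ_{j<i} ((v_i · u_j) / (u_j · u_j)) · u_j.

Step by step this gives:
  u_1 = (3, 0, 0)
  u_2 = (0, -2, 3)
  u_3 = (0, 24/13, 16/13)

Orthogonality check:
  u_2 · u_1 = 0 (should be 0)
  u_3 · u_1 = 0 (should be 0)
  u_3 · u_2 = 0 (should be 0)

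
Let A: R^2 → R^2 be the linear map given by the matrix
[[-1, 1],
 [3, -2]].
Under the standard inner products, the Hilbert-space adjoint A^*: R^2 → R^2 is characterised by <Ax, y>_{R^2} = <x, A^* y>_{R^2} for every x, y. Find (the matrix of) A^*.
A^* = A^T =
[[-1, 3],
 [1, -2]]

For real matrices with standard dot products, the defining identity <Ax, y> = <x, A^* y> gives (Ax)^T y = x^T (A^*) y, i.e. x^T A^T y = x^T (A^*) y. Since this holds for all x, y, we must have A^* = A^T. Therefore
A^* =
[[-1, 3],
 [1, -2]].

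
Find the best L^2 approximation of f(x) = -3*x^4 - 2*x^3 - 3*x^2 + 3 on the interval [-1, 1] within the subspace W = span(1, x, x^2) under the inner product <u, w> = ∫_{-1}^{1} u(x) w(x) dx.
g(x) = -39*x^2/7 - 6*x/5 + 114/35

The best approximation g ∈ W is the orthogonal projection of f onto W. Writing g = a_0 + a_1 x + a_2 x^2, the coefficients solve the normal equations G · a = b where
  G_{ij} = <φ_i, φ_j> and b_i = <f, φ_i>, with φ_0 = 1, φ_1 = x, φ_2 = x^2.
G =
  [2, 0, 2/3]
  [0, 2/3, 0]
  [2/3, 0, 2/5],
b = (14/5, -4/5, -2/35).
Solving gives a_0 = 114/35, a_1 = -6/5, a_2 = -39/7, so
  g(x) = -39*x^2/7 - 6*x/5 + 114/35.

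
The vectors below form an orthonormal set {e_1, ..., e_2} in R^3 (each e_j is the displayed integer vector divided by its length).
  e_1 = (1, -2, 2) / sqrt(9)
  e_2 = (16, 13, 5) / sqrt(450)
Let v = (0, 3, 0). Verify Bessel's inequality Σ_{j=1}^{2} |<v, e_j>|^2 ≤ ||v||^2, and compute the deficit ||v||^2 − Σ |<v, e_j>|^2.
Σ |<v, e_j>|^2 = 369/50; ||v||^2 = 9; deficit = 81/50

Write each e_j = u_j / sqrt(<u_j, u_j>) where u_j is the displayed integer vector. Then <v, e_j> = <v, u_j> / sqrt(<u_j, u_j>), so |<v, e_j>|^2 = <v, u_j>^2 / <u_j, u_j>.
Coefficients: <v, e_1> = -6/sqrt(9), <v, e_2> = 39/sqrt(450).
Square and sum: Σ |<v, e_j>|^2 = 369/50.
Compute ||v||^2 = v·v = 9.
Deficit = 9 − 369/50 = 81/50 ≥ 0, confirming Bessel's inequality. (The deficit equals ||v − Σ <v,e_j> e_j||^2, the squared distance from v to span{e_j}.)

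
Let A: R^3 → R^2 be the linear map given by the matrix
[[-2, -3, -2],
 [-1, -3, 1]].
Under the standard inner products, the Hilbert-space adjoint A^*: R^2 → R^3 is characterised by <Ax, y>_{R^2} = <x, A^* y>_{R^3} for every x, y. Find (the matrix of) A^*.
A^* = A^T =
[[-2, -1],
 [-3, -3],
 [-2, 1]]

For real matrices with standard dot products, the defining identity <Ax, y> = <x, A^* y> gives (Ax)^T y = x^T (A^*) y, i.e. x^T A^T y = x^T (A^*) y. Since this holds for all x, y, we must have A^* = A^T. Therefore
A^* =
[[-2, -1],
 [-3, -3],
 [-2, 1]].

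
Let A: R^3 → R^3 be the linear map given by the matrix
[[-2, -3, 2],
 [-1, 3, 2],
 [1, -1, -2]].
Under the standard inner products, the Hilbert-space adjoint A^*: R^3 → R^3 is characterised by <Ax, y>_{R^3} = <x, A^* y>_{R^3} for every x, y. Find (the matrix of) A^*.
A^* = A^T =
[[-2, -1, 1],
 [-3, 3, -1],
 [2, 2, -2]]

For real matrices with standard dot products, the defining identity <Ax, y> = <x, A^* y> gives (Ax)^T y = x^T (A^*) y, i.e. x^T A^T y = x^T (A^*) y. Since this holds for all x, y, we must have A^* = A^T. Therefore
A^* =
[[-2, -1, 1],
 [-3, 3, -1],
 [2, 2, -2]].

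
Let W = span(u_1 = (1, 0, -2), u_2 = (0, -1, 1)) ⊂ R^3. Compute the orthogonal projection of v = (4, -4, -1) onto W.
proj_W(v) = (3, -9/2, -3/2)

Set up U = [u_1 | ... | u_2] ∈ R^(3×2). The projector onto W = col(U) is P = U (U^T U)^(-1) U^T.
Compute U^T U =
  [5, -2]
  [-2, 2],
and U^T v = (6, 3).
Solve U^T U · c = U^T v for the coefficients: c = (3, 9/2). The projection is proj_W(v) = U c.
Check: (v - proj_W(v)) · u_1 = 0  (should be 0).
Check: (v - proj_W(v)) · u_2 = 0  (should be 0).
Result: proj_W(v) = (3, -9/2, -3/2).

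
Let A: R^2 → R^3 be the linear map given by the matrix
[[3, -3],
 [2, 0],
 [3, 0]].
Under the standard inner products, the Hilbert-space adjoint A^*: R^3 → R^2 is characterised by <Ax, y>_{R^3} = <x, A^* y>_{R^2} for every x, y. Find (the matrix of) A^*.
A^* = A^T =
[[3, 2, 3],
 [-3, 0, 0]]

For real matrices with standard dot products, the defining identity <Ax, y> = <x, A^* y> gives (Ax)^T y = x^T (A^*) y, i.e. x^T A^T y = x^T (A^*) y. Since this holds for all x, y, we must have A^* = A^T. Therefore
A^* =
[[3, 2, 3],
 [-3, 0, 0]].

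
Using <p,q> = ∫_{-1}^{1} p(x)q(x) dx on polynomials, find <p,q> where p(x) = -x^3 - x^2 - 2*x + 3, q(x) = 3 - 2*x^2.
<p,q> = 64/5

Expand the product: p(x)·q(x) = 2*x^5 + 2*x^4 + x^3 - 9*x^2 - 6*x + 9.
∫_{-1}^{1} of each monomial x^k gives [2/(k+1) if k even, 0 if k odd]. Integrating term-by-term (or equivalently evaluating the antiderivative F(x) = x^6/3 + 2*x^5/5 + x^4/4 - 3*x^3 - 3*x^2 + 9*x at the endpoints):
  F(1) − F(−1) = 239/60 − (-529/60) = 64/5.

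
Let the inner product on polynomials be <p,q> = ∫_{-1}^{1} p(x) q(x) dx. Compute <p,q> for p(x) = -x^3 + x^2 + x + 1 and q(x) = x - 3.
<p,q> = -116/15

Expand the product: p(x)·q(x) = -x^4 + 4*x^3 - 2*x^2 - 2*x - 3.
∫_{-1}^{1} of each monomial x^k gives [2/(k+1) if k even, 0 if k odd]. Integrating term-by-term (or equivalently evaluating the antiderivative F(x) = -x^5/5 + x^4 - 2*x^3/3 - x^2 - 3*x at the endpoints):
  F(1) − F(−1) = -58/15 − (58/15) = -116/15.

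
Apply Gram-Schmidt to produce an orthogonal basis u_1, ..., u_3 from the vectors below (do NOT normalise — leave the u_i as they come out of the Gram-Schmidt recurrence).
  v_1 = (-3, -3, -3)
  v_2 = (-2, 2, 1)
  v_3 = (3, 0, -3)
Orthogonal basis:
  u_1 = (-3, -3, -3)
  u_2 = (-7/3, 5/3, 2/3)
  u_3 = (15/26, 45/26, -30/13)

Apply the Gram-Schmidt recurrence
  u_1 = v_1
  u_i = v_i − Σ_{j<i} ((v_i · u_j) / (u_j · u_j)) · u_j.

Step by step this gives:
  u_1 = (-3, -3, -3)
  u_2 = (-7/3, 5/3, 2/3)
  u_3 = (15/26, 45/26, -30/13)

Orthogonality check:
  u_2 · u_1 = 0 (should be 0)
  u_3 · u_1 = 0 (should be 0)
  u_3 · u_2 = 0 (should be 0)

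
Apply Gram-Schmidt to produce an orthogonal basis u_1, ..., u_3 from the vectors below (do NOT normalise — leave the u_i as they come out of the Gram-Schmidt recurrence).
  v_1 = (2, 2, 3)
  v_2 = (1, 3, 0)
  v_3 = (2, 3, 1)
Orthogonal basis:
  u_1 = (2, 2, 3)
  u_2 = (1/17, 35/17, -24/17)
  u_3 = (45/106, -15/106, -10/53)

Apply the Gram-Schmidt recurrence
  u_1 = v_1
  u_i = v_i − Σ_{j<i} ((v_i · u_j) / (u_j · u_j)) · u_j.

Step by step this gives:
  u_1 = (2, 2, 3)
  u_2 = (1/17, 35/17, -24/17)
  u_3 = (45/106, -15/106, -10/53)

Orthogonality check:
  u_2 · u_1 = 0 (should be 0)
  u_3 · u_1 = 0 (should be 0)
  u_3 · u_2 = 0 (should be 0)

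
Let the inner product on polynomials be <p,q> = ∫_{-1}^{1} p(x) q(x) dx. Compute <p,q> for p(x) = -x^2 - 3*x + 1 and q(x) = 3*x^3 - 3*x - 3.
<p,q> = -8/5

Expand the product: p(x)·q(x) = -3*x^5 - 9*x^4 + 6*x^3 + 12*x^2 + 6*x - 3.
∫_{-1}^{1} of each monomial x^k gives [2/(k+1) if k even, 0 if k odd]. Integrating term-by-term (or equivalently evaluating the antiderivative F(x) = -x^6/2 - 9*x^5/5 + 3*x^4/2 + 4*x^3 + 3*x^2 - 3*x at the endpoints):
  F(1) − F(−1) = 16/5 − (24/5) = -8/5.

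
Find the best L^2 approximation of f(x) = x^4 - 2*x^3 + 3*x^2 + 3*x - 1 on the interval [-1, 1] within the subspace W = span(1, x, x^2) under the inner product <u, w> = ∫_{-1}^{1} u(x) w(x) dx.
g(x) = 27*x^2/7 + 9*x/5 - 38/35

The best approximation g ∈ W is the orthogonal projection of f onto W. Writing g = a_0 + a_1 x + a_2 x^2, the coefficients solve the normal equations G · a = b where
  G_{ij} = <φ_i, φ_j> and b_i = <f, φ_i>, with φ_0 = 1, φ_1 = x, φ_2 = x^2.
G =
  [2, 0, 2/3]
  [0, 2/3, 0]
  [2/3, 0, 2/5],
b = (2/5, 6/5, 86/105).
Solving gives a_0 = -38/35, a_1 = 9/5, a_2 = 27/7, so
  g(x) = 27*x^2/7 + 9*x/5 - 38/35.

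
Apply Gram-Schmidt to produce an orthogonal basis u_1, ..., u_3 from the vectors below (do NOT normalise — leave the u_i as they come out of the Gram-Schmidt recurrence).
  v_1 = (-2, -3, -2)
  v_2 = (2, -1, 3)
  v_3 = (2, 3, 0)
Orthogonal basis:
  u_1 = (-2, -3, -2)
  u_2 = (20/17, -38/17, 37/17)
  u_3 = (176/189, -32/189, -128/189)

Apply the Gram-Schmidt recurrence
  u_1 = v_1
  u_i = v_i − Σ_{j<i} ((v_i · u_j) / (u_j · u_j)) · u_j.

Step by step this gives:
  u_1 = (-2, -3, -2)
  u_2 = (20/17, -38/17, 37/17)
  u_3 = (176/189, -32/189, -128/189)

Orthogonality check:
  u_2 · u_1 = 0 (should be 0)
  u_3 · u_1 = 0 (should be 0)
  u_3 · u_2 = 0 (should be 0)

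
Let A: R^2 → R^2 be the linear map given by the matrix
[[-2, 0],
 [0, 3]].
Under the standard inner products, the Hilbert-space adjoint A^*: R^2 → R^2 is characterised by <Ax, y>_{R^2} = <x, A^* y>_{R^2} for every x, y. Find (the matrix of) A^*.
A^* = A^T =
[[-2, 0],
 [0, 3]]

For real matrices with standard dot products, the defining identity <Ax, y> = <x, A^* y> gives (Ax)^T y = x^T (A^*) y, i.e. x^T A^T y = x^T (A^*) y. Since this holds for all x, y, we must have A^* = A^T. Therefore
A^* =
[[-2, 0],
 [0, 3]].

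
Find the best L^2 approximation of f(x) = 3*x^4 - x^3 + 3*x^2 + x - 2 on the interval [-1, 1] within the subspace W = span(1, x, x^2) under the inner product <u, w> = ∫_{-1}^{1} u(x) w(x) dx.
g(x) = 39*x^2/7 + 2*x/5 - 79/35

The best approximation g ∈ W is the orthogonal projection of f onto W. Writing g = a_0 + a_1 x + a_2 x^2, the coefficients solve the normal equations G · a = b where
  G_{ij} = <φ_i, φ_j> and b_i = <f, φ_i>, with φ_0 = 1, φ_1 = x, φ_2 = x^2.
G =
  [2, 0, 2/3]
  [0, 2/3, 0]
  [2/3, 0, 2/5],
b = (-4/5, 4/15, 76/105).
Solving gives a_0 = -79/35, a_1 = 2/5, a_2 = 39/7, so
  g(x) = 39*x^2/7 + 2*x/5 - 79/35.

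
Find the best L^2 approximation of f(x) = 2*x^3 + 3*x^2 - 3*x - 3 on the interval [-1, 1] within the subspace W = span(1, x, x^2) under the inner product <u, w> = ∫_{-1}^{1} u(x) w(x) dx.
g(x) = 3*x^2 - 9*x/5 - 3

The best approximation g ∈ W is the orthogonal projection of f onto W. Writing g = a_0 + a_1 x + a_2 x^2, the coefficients solve the normal equations G · a = b where
  G_{ij} = <φ_i, φ_j> and b_i = <f, φ_i>, with φ_0 = 1, φ_1 = x, φ_2 = x^2.
G =
  [2, 0, 2/3]
  [0, 2/3, 0]
  [2/3, 0, 2/5],
b = (-4, -6/5, -4/5).
Solving gives a_0 = -3, a_1 = -9/5, a_2 = 3, so
  g(x) = 3*x^2 - 9*x/5 - 3.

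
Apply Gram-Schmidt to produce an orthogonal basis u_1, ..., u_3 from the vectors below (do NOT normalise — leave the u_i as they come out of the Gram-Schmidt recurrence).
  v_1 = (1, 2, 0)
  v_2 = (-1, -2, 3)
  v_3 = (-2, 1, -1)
Orthogonal basis:
  u_1 = (1, 2, 0)
  u_2 = (0, 0, 3)
  u_3 = (-2, 1, 0)

Apply the Gram-Schmidt recurrence
  u_1 = v_1
  u_i = v_i − Σ_{j<i} ((v_i · u_j) / (u_j · u_j)) · u_j.

Step by step this gives:
  u_1 = (1, 2, 0)
  u_2 = (0, 0, 3)
  u_3 = (-2, 1, 0)

Orthogonality check:
  u_2 · u_1 = 0 (should be 0)
  u_3 · u_1 = 0 (should be 0)
  u_3 · u_2 = 0 (should be 0)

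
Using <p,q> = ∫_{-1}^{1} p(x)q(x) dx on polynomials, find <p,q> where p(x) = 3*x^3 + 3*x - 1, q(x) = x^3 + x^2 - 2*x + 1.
<p,q> = -736/105

Expand the product: p(x)·q(x) = 3*x^6 + 3*x^5 - 3*x^4 + 5*x^3 - 7*x^2 + 5*x - 1.
∫_{-1}^{1} of each monomial x^k gives [2/(k+1) if k even, 0 if k odd]. Integrating term-by-term (or equivalently evaluating the antiderivative F(x) = 3*x^7/7 + x^6/2 - 3*x^5/5 + 5*x^4/4 - 7*x^3/3 + 5*x^2/2 - x at the endpoints):
  F(1) − F(−1) = 313/420 − (3257/420) = -736/105.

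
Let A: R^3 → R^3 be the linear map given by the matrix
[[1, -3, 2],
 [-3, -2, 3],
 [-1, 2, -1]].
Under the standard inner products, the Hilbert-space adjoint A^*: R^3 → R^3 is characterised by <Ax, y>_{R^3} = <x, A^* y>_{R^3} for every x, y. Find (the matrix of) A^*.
A^* = A^T =
[[1, -3, -1],
 [-3, -2, 2],
 [2, 3, -1]]

For real matrices with standard dot products, the defining identity <Ax, y> = <x, A^* y> gives (Ax)^T y = x^T (A^*) y, i.e. x^T A^T y = x^T (A^*) y. Since this holds for all x, y, we must have A^* = A^T. Therefore
A^* =
[[1, -3, -1],
 [-3, -2, 2],
 [2, 3, -1]].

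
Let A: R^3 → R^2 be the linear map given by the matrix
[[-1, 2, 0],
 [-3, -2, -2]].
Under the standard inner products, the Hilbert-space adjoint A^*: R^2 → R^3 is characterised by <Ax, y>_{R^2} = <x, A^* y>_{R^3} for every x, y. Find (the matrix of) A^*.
A^* = A^T =
[[-1, -3],
 [2, -2],
 [0, -2]]

For real matrices with standard dot products, the defining identity <Ax, y> = <x, A^* y> gives (Ax)^T y = x^T (A^*) y, i.e. x^T A^T y = x^T (A^*) y. Since this holds for all x, y, we must have A^* = A^T. Therefore
A^* =
[[-1, -3],
 [2, -2],
 [0, -2]].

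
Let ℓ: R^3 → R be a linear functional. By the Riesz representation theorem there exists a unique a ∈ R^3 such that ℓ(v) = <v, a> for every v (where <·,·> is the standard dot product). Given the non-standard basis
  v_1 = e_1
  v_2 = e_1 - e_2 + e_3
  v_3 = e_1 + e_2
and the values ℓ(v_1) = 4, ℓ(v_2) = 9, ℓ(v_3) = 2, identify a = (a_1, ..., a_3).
a = (4, -2, 3)

Write a = (a_1, ..., a_3) in the standard basis. For each basis vector v_i, ℓ(v_i) = <v_i, a> is a linear equation in the a_j's. Collect the n equations into a matrix system V a = ℓ, where row i of V is v_i (expressed in the standard basis). Since V is invertible (lower-triangular with 1s on the diagonal, up to permutation), solve by back-substitution:
  V =
[[1, 0, 0],
 [1, -1, 1],
 [1, 1, 0]]
  V a = (4, 9, 2)
Solving gives a = (4, -2, 3).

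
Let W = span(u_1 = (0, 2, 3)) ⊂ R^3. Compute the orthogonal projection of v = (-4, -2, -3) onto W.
proj_W(v) = (0, -2, -3)

Set up U = [u_1 | ... | u_1] ∈ R^(3×1). The projector onto W = col(U) is P = U (U^T U)^(-1) U^T.
Compute U^T U =
  [13],
and U^T v = (-13).
Solve U^T U · c = U^T v for the coefficients: c = (-1). The projection is proj_W(v) = U c.
Check: (v - proj_W(v)) · u_1 = 0  (should be 0).
Result: proj_W(v) = (0, -2, -3).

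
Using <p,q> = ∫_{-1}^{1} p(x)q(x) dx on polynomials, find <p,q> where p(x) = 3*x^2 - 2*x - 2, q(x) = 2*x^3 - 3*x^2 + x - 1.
<p,q> = -8/15

Expand the product: p(x)·q(x) = 6*x^5 - 13*x^4 + 5*x^3 + x^2 + 2.
∫_{-1}^{1} of each monomial x^k gives [2/(k+1) if k even, 0 if k odd]. Integrating term-by-term (or equivalently evaluating the antiderivative F(x) = x^6 - 13*x^5/5 + 5*x^4/4 + x^3/3 + 2*x at the endpoints):
  F(1) − F(−1) = 119/60 − (151/60) = -8/15.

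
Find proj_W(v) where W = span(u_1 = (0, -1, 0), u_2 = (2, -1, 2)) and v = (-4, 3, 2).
proj_W(v) = (-1, 3, -1)

Set up U = [u_1 | ... | u_2] ∈ R^(3×2). The projector onto W = col(U) is P = U (U^T U)^(-1) U^T.
Compute U^T U =
  [1, 1]
  [1, 9],
and U^T v = (-3, -7).
Solve U^T U · c = U^T v for the coefficients: c = (-5/2, -1/2). The projection is proj_W(v) = U c.
Check: (v - proj_W(v)) · u_1 = 0  (should be 0).
Check: (v - proj_W(v)) · u_2 = 0  (should be 0).
Result: proj_W(v) = (-1, 3, -1).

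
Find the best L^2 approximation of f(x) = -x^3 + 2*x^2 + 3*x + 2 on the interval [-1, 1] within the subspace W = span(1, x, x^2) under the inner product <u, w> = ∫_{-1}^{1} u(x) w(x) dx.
g(x) = 2*x^2 + 12*x/5 + 2

The best approximation g ∈ W is the orthogonal projection of f onto W. Writing g = a_0 + a_1 x + a_2 x^2, the coefficients solve the normal equations G · a = b where
  G_{ij} = <φ_i, φ_j> and b_i = <f, φ_i>, with φ_0 = 1, φ_1 = x, φ_2 = x^2.
G =
  [2, 0, 2/3]
  [0, 2/3, 0]
  [2/3, 0, 2/5],
b = (16/3, 8/5, 32/15).
Solving gives a_0 = 2, a_1 = 12/5, a_2 = 2, so
  g(x) = 2*x^2 + 12*x/5 + 2.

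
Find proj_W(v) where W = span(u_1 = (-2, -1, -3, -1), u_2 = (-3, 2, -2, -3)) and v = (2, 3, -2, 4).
proj_W(v) = (217/221, -84/221, 188/221, 191/221)

Set up U = [u_1 | ... | u_2] ∈ R^(4×2). The projector onto W = col(U) is P = U (U^T U)^(-1) U^T.
Compute U^T U =
  [15, 13]
  [13, 26],
and U^T v = (-5, -8).
Solve U^T U · c = U^T v for the coefficients: c = (-2/17, -55/221). The projection is proj_W(v) = U c.
Check: (v - proj_W(v)) · u_1 = 0  (should be 0).
Check: (v - proj_W(v)) · u_2 = 0  (should be 0).
Result: proj_W(v) = (217/221, -84/221, 188/221, 191/221).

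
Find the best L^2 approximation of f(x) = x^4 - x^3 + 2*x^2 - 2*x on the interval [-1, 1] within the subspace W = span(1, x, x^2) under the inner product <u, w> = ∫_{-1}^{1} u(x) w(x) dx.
g(x) = 20*x^2/7 - 13*x/5 - 3/35

The best approximation g ∈ W is the orthogonal projection of f onto W. Writing g = a_0 + a_1 x + a_2 x^2, the coefficients solve the normal equations G · a = b where
  G_{ij} = <φ_i, φ_j> and b_i = <f, φ_i>, with φ_0 = 1, φ_1 = x, φ_2 = x^2.
G =
  [2, 0, 2/3]
  [0, 2/3, 0]
  [2/3, 0, 2/5],
b = (26/15, -26/15, 38/35).
Solving gives a_0 = -3/35, a_1 = -13/5, a_2 = 20/7, so
  g(x) = 20*x^2/7 - 13*x/5 - 3/35.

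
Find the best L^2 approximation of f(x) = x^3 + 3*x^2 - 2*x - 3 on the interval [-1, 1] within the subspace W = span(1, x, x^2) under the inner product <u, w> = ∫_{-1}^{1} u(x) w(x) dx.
g(x) = 3*x^2 - 7*x/5 - 3

The best approximation g ∈ W is the orthogonal projection of f onto W. Writing g = a_0 + a_1 x + a_2 x^2, the coefficients solve the normal equations G · a = b where
  G_{ij} = <φ_i, φ_j> and b_i = <f, φ_i>, with φ_0 = 1, φ_1 = x, φ_2 = x^2.
G =
  [2, 0, 2/3]
  [0, 2/3, 0]
  [2/3, 0, 2/5],
b = (-4, -14/15, -4/5).
Solving gives a_0 = -3, a_1 = -7/5, a_2 = 3, so
  g(x) = 3*x^2 - 7*x/5 - 3.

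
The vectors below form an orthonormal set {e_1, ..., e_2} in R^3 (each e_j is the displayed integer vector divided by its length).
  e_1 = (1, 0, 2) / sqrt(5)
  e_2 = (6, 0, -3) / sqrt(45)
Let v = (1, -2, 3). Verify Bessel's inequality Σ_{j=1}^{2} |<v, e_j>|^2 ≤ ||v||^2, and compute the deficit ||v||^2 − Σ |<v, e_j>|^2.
Σ |<v, e_j>|^2 = 10; ||v||^2 = 14; deficit = 4

Write each e_j = u_j / sqrt(<u_j, u_j>) where u_j is the displayed integer vector. Then <v, e_j> = <v, u_j> / sqrt(<u_j, u_j>), so |<v, e_j>|^2 = <v, u_j>^2 / <u_j, u_j>.
Coefficients: <v, e_1> = 7/sqrt(5), <v, e_2> = -3/sqrt(45).
Square and sum: Σ |<v, e_j>|^2 = 10.
Compute ||v||^2 = v·v = 14.
Deficit = 14 − 10 = 4 ≥ 0, confirming Bessel's inequality. (The deficit equals ||v − Σ <v,e_j> e_j||^2, the squared distance from v to span{e_j}.)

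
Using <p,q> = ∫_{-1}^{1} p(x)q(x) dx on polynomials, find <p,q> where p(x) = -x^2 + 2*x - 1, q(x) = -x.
<p,q> = -4/3

Expand the product: p(x)·q(x) = x^3 - 2*x^2 + x.
∫_{-1}^{1} of each monomial x^k gives [2/(k+1) if k even, 0 if k odd]. Integrating term-by-term (or equivalently evaluating the antiderivative F(x) = x^4/4 - 2*x^3/3 + x^2/2 at the endpoints):
  F(1) − F(−1) = 1/12 − (17/12) = -4/3.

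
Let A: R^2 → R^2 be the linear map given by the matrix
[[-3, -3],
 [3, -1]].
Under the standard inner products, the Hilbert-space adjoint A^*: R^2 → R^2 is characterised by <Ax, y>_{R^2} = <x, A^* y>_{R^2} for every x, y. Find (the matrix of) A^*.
A^* = A^T =
[[-3, 3],
 [-3, -1]]

For real matrices with standard dot products, the defining identity <Ax, y> = <x, A^* y> gives (Ax)^T y = x^T (A^*) y, i.e. x^T A^T y = x^T (A^*) y. Since this holds for all x, y, we must have A^* = A^T. Therefore
A^* =
[[-3, 3],
 [-3, -1]].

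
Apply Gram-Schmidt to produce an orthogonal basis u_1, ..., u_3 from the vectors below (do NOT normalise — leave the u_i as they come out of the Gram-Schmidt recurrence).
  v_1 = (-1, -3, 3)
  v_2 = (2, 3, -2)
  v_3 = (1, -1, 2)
Orthogonal basis:
  u_1 = (-1, -3, 3)
  u_2 = (21/19, 6/19, 13/19)
  u_3 = (3/34, -2/17, -3/34)

Apply the Gram-Schmidt recurrence
  u_1 = v_1
  u_i = v_i − Σ_{j<i} ((v_i · u_j) / (u_j · u_j)) · u_j.

Step by step this gives:
  u_1 = (-1, -3, 3)
  u_2 = (21/19, 6/19, 13/19)
  u_3 = (3/34, -2/17, -3/34)

Orthogonality check:
  u_2 · u_1 = 0 (should be 0)
  u_3 · u_1 = 0 (should be 0)
  u_3 · u_2 = 0 (should be 0)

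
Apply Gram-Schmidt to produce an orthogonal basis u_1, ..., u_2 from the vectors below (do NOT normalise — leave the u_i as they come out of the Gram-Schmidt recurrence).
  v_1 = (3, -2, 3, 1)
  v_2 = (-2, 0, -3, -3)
Orthogonal basis:
  u_1 = (3, -2, 3, 1)
  u_2 = (8/23, -36/23, -15/23, -51/23)

Apply the Gram-Schmidt recurrence
  u_1 = v_1
  u_i = v_i − Σ_{j<i} ((v_i · u_j) / (u_j · u_j)) · u_j.

Step by step this gives:
  u_1 = (3, -2, 3, 1)
  u_2 = (8/23, -36/23, -15/23, -51/23)

Orthogonality check:
  u_2 · u_1 = 0 (should be 0)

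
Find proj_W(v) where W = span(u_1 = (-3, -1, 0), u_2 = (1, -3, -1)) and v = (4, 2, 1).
proj_W(v) = (216/55, 122/55, 3/11)

Set up U = [u_1 | ... | u_2] ∈ R^(3×2). The projector onto W = col(U) is P = U (U^T U)^(-1) U^T.
Compute U^T U =
  [10, 0]
  [0, 11],
and U^T v = (-14, -3).
Solve U^T U · c = U^T v for the coefficients: c = (-7/5, -3/11). The projection is proj_W(v) = U c.
Check: (v - proj_W(v)) · u_1 = 0  (should be 0).
Check: (v - proj_W(v)) · u_2 = 0  (should be 0).
Result: proj_W(v) = (216/55, 122/55, 3/11).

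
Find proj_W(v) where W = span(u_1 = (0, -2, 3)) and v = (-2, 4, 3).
proj_W(v) = (0, -2/13, 3/13)

Set up U = [u_1 | ... | u_1] ∈ R^(3×1). The projector onto W = col(U) is P = U (U^T U)^(-1) U^T.
Compute U^T U =
  [13],
and U^T v = (1).
Solve U^T U · c = U^T v for the coefficients: c = (1/13). The projection is proj_W(v) = U c.
Check: (v - proj_W(v)) · u_1 = 0  (should be 0).
Result: proj_W(v) = (0, -2/13, 3/13).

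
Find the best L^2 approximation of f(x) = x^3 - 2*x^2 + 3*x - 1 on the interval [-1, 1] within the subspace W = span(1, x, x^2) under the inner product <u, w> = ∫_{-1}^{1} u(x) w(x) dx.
g(x) = -2*x^2 + 18*x/5 - 1

The best approximation g ∈ W is the orthogonal projection of f onto W. Writing g = a_0 + a_1 x + a_2 x^2, the coefficients solve the normal equations G · a = b where
  G_{ij} = <φ_i, φ_j> and b_i = <f, φ_i>, with φ_0 = 1, φ_1 = x, φ_2 = x^2.
G =
  [2, 0, 2/3]
  [0, 2/3, 0]
  [2/3, 0, 2/5],
b = (-10/3, 12/5, -22/15).
Solving gives a_0 = -1, a_1 = 18/5, a_2 = -2, so
  g(x) = -2*x^2 + 18*x/5 - 1.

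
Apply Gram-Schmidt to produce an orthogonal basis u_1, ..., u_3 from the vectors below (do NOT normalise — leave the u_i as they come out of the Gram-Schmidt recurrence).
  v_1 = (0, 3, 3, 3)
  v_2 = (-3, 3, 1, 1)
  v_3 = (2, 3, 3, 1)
Orthogonal basis:
  u_1 = (0, 3, 3, 3)
  u_2 = (-3, 4/3, -2/3, -2/3)
  u_3 = (4/5, 6/5, 2/5, -8/5)

Apply the Gram-Schmidt recurrence
  u_1 = v_1
  u_i = v_i − Σ_{j<i} ((v_i · u_j) / (u_j · u_j)) · u_j.

Step by step this gives:
  u_1 = (0, 3, 3, 3)
  u_2 = (-3, 4/3, -2/3, -2/3)
  u_3 = (4/5, 6/5, 2/5, -8/5)

Orthogonality check:
  u_2 · u_1 = 0 (should be 0)
  u_3 · u_1 = 0 (should be 0)
  u_3 · u_2 = 0 (should be 0)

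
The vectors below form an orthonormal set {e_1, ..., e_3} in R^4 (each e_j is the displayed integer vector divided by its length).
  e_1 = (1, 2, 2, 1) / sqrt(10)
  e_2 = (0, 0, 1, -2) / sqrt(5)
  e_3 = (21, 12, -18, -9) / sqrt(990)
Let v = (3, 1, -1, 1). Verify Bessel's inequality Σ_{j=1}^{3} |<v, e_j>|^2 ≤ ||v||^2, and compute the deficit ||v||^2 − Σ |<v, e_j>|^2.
Σ |<v, e_j>|^2 = 579/55; ||v||^2 = 12; deficit = 81/55

Write each e_j = u_j / sqrt(<u_j, u_j>) where u_j is the displayed integer vector. Then <v, e_j> = <v, u_j> / sqrt(<u_j, u_j>), so |<v, e_j>|^2 = <v, u_j>^2 / <u_j, u_j>.
Coefficients: <v, e_1> = 4/sqrt(10), <v, e_2> = -3/sqrt(5), <v, e_3> = 84/sqrt(990).
Square and sum: Σ |<v, e_j>|^2 = 579/55.
Compute ||v||^2 = v·v = 12.
Deficit = 12 − 579/55 = 81/55 ≥ 0, confirming Bessel's inequality. (The deficit equals ||v − Σ <v,e_j> e_j||^2, the squared distance from v to span{e_j}.)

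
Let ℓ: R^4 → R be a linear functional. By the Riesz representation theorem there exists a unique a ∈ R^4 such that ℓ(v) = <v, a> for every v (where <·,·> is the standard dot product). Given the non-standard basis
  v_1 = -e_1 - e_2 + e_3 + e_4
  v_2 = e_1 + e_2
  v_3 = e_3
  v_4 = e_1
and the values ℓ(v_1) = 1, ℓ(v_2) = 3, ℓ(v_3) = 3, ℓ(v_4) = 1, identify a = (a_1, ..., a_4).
a = (1, 2, 3, 1)

Write a = (a_1, ..., a_4) in the standard basis. For each basis vector v_i, ℓ(v_i) = <v_i, a> is a linear equation in the a_j's. Collect the n equations into a matrix system V a = ℓ, where row i of V is v_i (expressed in the standard basis). Since V is invertible (lower-triangular with 1s on the diagonal, up to permutation), solve by back-substitution:
  V =
[[-1, -1, 1, 1],
 [1, 1, 0, 0],
 [0, 0, 1, 0],
 [1, 0, 0, 0]]
  V a = (1, 3, 3, 1)
Solving gives a = (1, 2, 3, 1).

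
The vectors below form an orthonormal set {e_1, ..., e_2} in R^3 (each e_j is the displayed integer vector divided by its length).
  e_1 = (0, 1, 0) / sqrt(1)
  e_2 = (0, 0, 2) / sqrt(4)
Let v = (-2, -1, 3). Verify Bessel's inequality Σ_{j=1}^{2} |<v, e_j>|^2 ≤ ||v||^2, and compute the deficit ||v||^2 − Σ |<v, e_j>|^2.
Σ |<v, e_j>|^2 = 10; ||v||^2 = 14; deficit = 4

Write each e_j = u_j / sqrt(<u_j, u_j>) where u_j is the displayed integer vector. Then <v, e_j> = <v, u_j> / sqrt(<u_j, u_j>), so |<v, e_j>|^2 = <v, u_j>^2 / <u_j, u_j>.
Coefficients: <v, e_1> = -1/sqrt(1), <v, e_2> = 6/sqrt(4).
Square and sum: Σ |<v, e_j>|^2 = 10.
Compute ||v||^2 = v·v = 14.
Deficit = 14 − 10 = 4 ≥ 0, confirming Bessel's inequality. (The deficit equals ||v − Σ <v,e_j> e_j||^2, the squared distance from v to span{e_j}.)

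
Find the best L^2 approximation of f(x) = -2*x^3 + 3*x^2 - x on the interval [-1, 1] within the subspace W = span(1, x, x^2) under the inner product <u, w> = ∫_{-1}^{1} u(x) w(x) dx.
g(x) = 3*x^2 - 11*x/5

The best approximation g ∈ W is the orthogonal projection of f onto W. Writing g = a_0 + a_1 x + a_2 x^2, the coefficients solve the normal equations G · a = b where
  G_{ij} = <φ_i, φ_j> and b_i = <f, φ_i>, with φ_0 = 1, φ_1 = x, φ_2 = x^2.
G =
  [2, 0, 2/3]
  [0, 2/3, 0]
  [2/3, 0, 2/5],
b = (2, -22/15, 6/5).
Solving gives a_0 = 0, a_1 = -11/5, a_2 = 3, so
  g(x) = 3*x^2 - 11*x/5.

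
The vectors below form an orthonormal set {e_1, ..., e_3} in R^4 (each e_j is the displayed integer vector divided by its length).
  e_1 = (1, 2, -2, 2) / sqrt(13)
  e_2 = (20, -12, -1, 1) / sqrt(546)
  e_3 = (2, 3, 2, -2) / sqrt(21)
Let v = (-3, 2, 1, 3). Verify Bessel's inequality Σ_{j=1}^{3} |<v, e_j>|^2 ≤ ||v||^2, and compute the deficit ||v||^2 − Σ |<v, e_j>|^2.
Σ |<v, e_j>|^2 = 15; ||v||^2 = 23; deficit = 8

Write each e_j = u_j / sqrt(<u_j, u_j>) where u_j is the displayed integer vector. Then <v, e_j> = <v, u_j> / sqrt(<u_j, u_j>), so |<v, e_j>|^2 = <v, u_j>^2 / <u_j, u_j>.
Coefficients: <v, e_1> = 5/sqrt(13), <v, e_2> = -82/sqrt(546), <v, e_3> = -4/sqrt(21).
Square and sum: Σ |<v, e_j>|^2 = 15.
Compute ||v||^2 = v·v = 23.
Deficit = 23 − 15 = 8 ≥ 0, confirming Bessel's inequality. (The deficit equals ||v − Σ <v,e_j> e_j||^2, the squared distance from v to span{e_j}.)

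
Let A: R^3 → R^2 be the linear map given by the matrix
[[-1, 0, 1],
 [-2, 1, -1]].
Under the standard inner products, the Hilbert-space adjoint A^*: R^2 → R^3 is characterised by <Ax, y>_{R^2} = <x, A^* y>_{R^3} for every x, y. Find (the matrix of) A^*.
A^* = A^T =
[[-1, -2],
 [0, 1],
 [1, -1]]

For real matrices with standard dot products, the defining identity <Ax, y> = <x, A^* y> gives (Ax)^T y = x^T (A^*) y, i.e. x^T A^T y = x^T (A^*) y. Since this holds for all x, y, we must have A^* = A^T. Therefore
A^* =
[[-1, -2],
 [0, 1],
 [1, -1]].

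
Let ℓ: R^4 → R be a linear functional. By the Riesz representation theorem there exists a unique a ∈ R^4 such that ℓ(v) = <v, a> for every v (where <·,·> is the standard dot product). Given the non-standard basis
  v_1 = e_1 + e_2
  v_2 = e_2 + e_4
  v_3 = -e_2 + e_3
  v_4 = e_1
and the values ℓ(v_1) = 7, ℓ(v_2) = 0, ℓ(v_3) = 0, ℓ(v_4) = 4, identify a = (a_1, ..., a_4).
a = (4, 3, 3, -3)

Write a = (a_1, ..., a_4) in the standard basis. For each basis vector v_i, ℓ(v_i) = <v_i, a> is a linear equation in the a_j's. Collect the n equations into a matrix system V a = ℓ, where row i of V is v_i (expressed in the standard basis). Since V is invertible (lower-triangular with 1s on the diagonal, up to permutation), solve by back-substitution:
  V =
[[1, 1, 0, 0],
 [0, 1, 0, 1],
 [0, -1, 1, 0],
 [1, 0, 0, 0]]
  V a = (7, 0, 0, 4)
Solving gives a = (4, 3, 3, -3).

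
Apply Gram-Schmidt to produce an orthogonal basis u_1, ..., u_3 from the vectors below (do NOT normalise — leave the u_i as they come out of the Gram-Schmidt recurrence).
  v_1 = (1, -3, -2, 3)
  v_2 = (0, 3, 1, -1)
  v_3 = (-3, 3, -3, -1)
Orthogonal basis:
  u_1 = (1, -3, -2, 3)
  u_2 = (14/23, 27/23, -5/23, 19/23)
  u_3 = (-170/57, 21/19, -208/57, -1/3)

Apply the Gram-Schmidt recurrence
  u_1 = v_1
  u_i = v_i − Σ_{j<i} ((v_i · u_j) / (u_j · u_j)) · u_j.

Step by step this gives:
  u_1 = (1, -3, -2, 3)
  u_2 = (14/23, 27/23, -5/23, 19/23)
  u_3 = (-170/57, 21/19, -208/57, -1/3)

Orthogonality check:
  u_2 · u_1 = 0 (should be 0)
  u_3 · u_1 = 0 (should be 0)
  u_3 · u_2 = 0 (should be 0)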